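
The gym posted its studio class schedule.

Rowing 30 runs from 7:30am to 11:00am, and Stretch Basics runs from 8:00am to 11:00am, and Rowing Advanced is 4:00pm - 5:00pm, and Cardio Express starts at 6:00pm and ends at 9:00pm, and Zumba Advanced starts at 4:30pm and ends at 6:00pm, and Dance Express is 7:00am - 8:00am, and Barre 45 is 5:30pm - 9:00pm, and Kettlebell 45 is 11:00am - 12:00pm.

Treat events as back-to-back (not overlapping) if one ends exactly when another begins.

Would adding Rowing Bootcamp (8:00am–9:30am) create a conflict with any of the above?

Yes — it overlaps Rowing 30, Stretch Basics

Dance Express: ends 8:00am at or before Rowing Bootcamp starts 8:00am → clear.
Rowing 30: starts 7:30am before Rowing Bootcamp ends 9:30am, and ends 11:00am after Rowing Bootcamp starts 8:00am → overlap.
Stretch Basics: starts 8:00am before Rowing Bootcamp ends 9:30am, and ends 11:00am after Rowing Bootcamp starts 8:00am → overlap.
Kettlebell 45: starts 11:00am at or after Rowing Bootcamp ends 9:30am → clear.
Rowing Advanced: starts 4:00pm at or after Rowing Bootcamp ends 9:30am → clear.
Zumba Advanced: starts 4:30pm at or after Rowing Bootcamp ends 9:30am → clear.
Barre 45: starts 5:30pm at or after Rowing Bootcamp ends 9:30am → clear.
Cardio Express: starts 6:00pm at or after Rowing Bootcamp ends 9:30am → clear.
Rowing Bootcamp overlaps Rowing 30, Stretch Basics.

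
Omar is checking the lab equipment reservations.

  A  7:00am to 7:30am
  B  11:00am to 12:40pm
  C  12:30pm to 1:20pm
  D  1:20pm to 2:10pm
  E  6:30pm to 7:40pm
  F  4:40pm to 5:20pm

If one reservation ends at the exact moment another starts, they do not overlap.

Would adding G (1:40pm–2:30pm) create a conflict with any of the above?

Yes — it overlaps D

A: ends 7:30am at or before G starts 1:40pm → clear.
B: ends 12:40pm at or before G starts 1:40pm → clear.
C: ends 1:20pm at or before G starts 1:40pm → clear.
D: starts 1:20pm before G ends 2:30pm, and ends 2:10pm after G starts 1:40pm → overlap.
F: starts 4:40pm at or after G ends 2:30pm → clear.
E: starts 6:30pm at or after G ends 2:30pm → clear.
G overlaps D.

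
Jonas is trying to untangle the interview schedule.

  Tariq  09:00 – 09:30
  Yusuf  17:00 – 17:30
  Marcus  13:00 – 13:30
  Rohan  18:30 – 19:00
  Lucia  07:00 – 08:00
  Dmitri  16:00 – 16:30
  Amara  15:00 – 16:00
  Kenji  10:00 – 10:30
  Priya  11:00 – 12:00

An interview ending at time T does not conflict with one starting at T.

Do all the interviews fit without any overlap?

Sorted by start: Lucia, Tariq, Kenji, Priya, Marcus, Amara, Dmitri, Yusuf, Rohan.
Tariq starts after Lucia ends — done with Lucia.
Kenji starts after Tariq ends — done with Tariq.
Priya starts after Kenji ends — done with Kenji.
Marcus starts after Priya ends — done with Priya.
Amara starts after Marcus ends — done with Marcus.
Dmitri starts exactly when Amara ends (back-to-back, no overlap) — done with Amara.
Yusuf starts after Dmitri ends — done with Dmitri.
Rohan starts after Yusuf ends.
Every pair is clear; the schedule has no overlaps.

Yes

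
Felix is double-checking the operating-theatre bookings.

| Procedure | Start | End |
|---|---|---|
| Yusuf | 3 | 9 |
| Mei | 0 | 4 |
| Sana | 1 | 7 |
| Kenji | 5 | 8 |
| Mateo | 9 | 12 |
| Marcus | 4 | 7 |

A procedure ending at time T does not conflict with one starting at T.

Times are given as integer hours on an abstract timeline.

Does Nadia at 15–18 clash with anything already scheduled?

Mei: ends 4 at or before Nadia starts 15 → clear.
Sana: ends 7 at or before Nadia starts 15 → clear.
Yusuf: ends 9 at or before Nadia starts 15 → clear.
Marcus: ends 7 at or before Nadia starts 15 → clear.
Kenji: ends 8 at or before Nadia starts 15 → clear.
Mateo: ends 12 at or before Nadia starts 15 → clear.

No — it doesn't clash with anything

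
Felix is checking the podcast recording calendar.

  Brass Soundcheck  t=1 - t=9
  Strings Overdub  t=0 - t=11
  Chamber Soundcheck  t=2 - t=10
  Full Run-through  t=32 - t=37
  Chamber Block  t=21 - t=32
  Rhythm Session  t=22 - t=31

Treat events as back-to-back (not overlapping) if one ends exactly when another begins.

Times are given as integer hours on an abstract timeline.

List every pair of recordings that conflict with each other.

Brass Soundcheck & Chamber Soundcheck, Brass Soundcheck & Strings Overdub, Chamber Block & Rhythm Session, Chamber Soundcheck & Strings Overdub

Sorted by start: Strings Overdub, Brass Soundcheck, Chamber Soundcheck, Chamber Block, Rhythm Session, Full Run-through.
Brass Soundcheck starts before Strings Overdub ends → Strings Overdub and Brass Soundcheck overlap.
Chamber Soundcheck starts before Strings Overdub ends → Strings Overdub and Chamber Soundcheck overlap.
Chamber Block starts after Strings Overdub ends; Strings Overdub is clear from here.
Chamber Soundcheck starts before Brass Soundcheck ends → Brass Soundcheck and Chamber Soundcheck overlap.
Chamber Block starts after Brass Soundcheck ends; Brass Soundcheck is clear from here.
Chamber Block starts after Chamber Soundcheck ends; Chamber Soundcheck is clear from here.
Rhythm Session starts before Chamber Block ends → Chamber Block and Rhythm Session overlap.
Full Run-through starts exactly when Chamber Block ends (back-to-back, no overlap).
Full Run-through starts after Rhythm Session ends.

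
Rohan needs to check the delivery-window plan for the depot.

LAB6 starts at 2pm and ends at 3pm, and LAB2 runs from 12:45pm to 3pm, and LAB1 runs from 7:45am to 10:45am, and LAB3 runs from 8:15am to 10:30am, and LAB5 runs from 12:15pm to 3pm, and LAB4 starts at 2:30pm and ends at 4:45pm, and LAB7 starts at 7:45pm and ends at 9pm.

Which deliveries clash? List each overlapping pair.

Sorted by start: LAB1, LAB3, LAB5, LAB2, LAB6, LAB4, LAB7.
LAB3 starts before LAB1 ends → LAB1 and LAB3 overlap.
LAB5 starts after LAB1 ends; LAB1 is clear from here.
LAB5 starts after LAB3 ends; LAB3 is clear from here.
LAB2 starts before LAB5 ends → LAB5 and LAB2 overlap.
LAB6 starts before LAB5 ends → LAB5 and LAB6 overlap.
LAB4 starts before LAB5 ends → LAB5 and LAB4 overlap.
LAB7 starts after LAB5 ends.
LAB6 starts before LAB2 ends → LAB2 and LAB6 overlap.
LAB4 starts before LAB2 ends → LAB2 and LAB4 overlap.
LAB7 starts after LAB2 ends.
LAB4 starts before LAB6 ends → LAB6 and LAB4 overlap.
LAB7 starts after LAB6 ends.
LAB7 starts after LAB4 ends.

LAB1 & LAB3, LAB2 & LAB4, LAB2 & LAB5, LAB2 & LAB6, LAB4 & LAB5, LAB4 & LAB6, LAB5 & LAB6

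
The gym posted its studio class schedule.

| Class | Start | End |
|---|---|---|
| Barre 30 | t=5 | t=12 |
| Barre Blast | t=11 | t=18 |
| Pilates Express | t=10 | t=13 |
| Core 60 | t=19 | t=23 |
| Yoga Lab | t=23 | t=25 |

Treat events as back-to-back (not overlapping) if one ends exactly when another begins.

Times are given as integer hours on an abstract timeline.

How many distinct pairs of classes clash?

Sorted by start: Barre 30, Pilates Express, Barre Blast, Core 60, Yoga Lab.
Pilates Express starts before Barre 30 ends → Barre 30 and Pilates Express overlap.
Barre Blast starts before Barre 30 ends → Barre 30 and Barre Blast overlap.
Core 60 starts after Barre 30 ends, so Barre 30 has no further overlaps.
Barre Blast starts before Pilates Express ends → Pilates Express and Barre Blast overlap.
Core 60 starts after Pilates Express ends, so Pilates Express has no further overlaps.
Core 60 starts after Barre Blast ends, so Barre Blast has no further overlaps.
Yoga Lab starts exactly when Core 60 ends (back-to-back, no overlap).
Overlapping pairs: Barre 30 & Barre Blast, Barre 30 & Pilates Express, Barre Blast & Pilates Express — 3 in total.

3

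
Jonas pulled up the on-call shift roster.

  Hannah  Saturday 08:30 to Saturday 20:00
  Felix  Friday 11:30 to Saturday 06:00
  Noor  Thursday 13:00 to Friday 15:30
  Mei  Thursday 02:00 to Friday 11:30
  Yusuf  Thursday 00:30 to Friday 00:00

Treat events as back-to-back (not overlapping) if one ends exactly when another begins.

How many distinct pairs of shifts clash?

4

Sorted by start: Yusuf, Mei, Noor, Felix, Hannah.
Mei starts before Yusuf ends → Yusuf and Mei overlap.
Noor starts before Yusuf ends → Yusuf and Noor overlap.
Felix starts after Yusuf ends; Yusuf is clear from here.
Noor starts before Mei ends → Mei and Noor overlap.
Felix starts exactly when Mei ends (back-to-back, no overlap); Mei is clear from here.
Felix starts before Noor ends → Noor and Felix overlap.
Hannah starts after Noor ends.
Hannah starts after Felix ends.
Overlapping pairs: Felix & Noor, Mei & Noor, Mei & Yusuf, Noor & Yusuf — 4 in total.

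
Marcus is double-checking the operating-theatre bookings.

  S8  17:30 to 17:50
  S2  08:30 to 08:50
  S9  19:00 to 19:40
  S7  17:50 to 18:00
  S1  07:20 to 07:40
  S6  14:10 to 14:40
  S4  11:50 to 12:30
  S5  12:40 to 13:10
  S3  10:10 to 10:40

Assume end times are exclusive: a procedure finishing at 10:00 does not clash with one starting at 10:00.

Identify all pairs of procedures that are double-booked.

Check each pair: they overlap iff neither finishes before the other starts.
Sorted by start: S1, S2, S3, S4, S5, S6, S8, S7, S9.
S2 starts after S1 ends, so S1 has no further overlaps.
S3 starts after S2 ends, so S2 has no further overlaps.
S4 starts after S3 ends, so S3 has no further overlaps.
S5 starts after S4 ends, so S4 has no further overlaps.
S6 starts after S5 ends, so S5 has no further overlaps.
S8 starts after S6 ends, so S6 has no further overlaps.
S7 starts exactly when S8 ends (back-to-back, no overlap), so S8 has no further overlaps.
S9 starts after S7 ends.

none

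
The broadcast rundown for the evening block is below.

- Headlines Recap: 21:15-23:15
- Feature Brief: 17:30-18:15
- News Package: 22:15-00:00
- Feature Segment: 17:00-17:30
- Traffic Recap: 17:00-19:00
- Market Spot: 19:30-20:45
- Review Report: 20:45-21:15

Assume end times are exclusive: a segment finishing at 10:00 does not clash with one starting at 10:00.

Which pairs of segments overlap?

Feature Brief & Traffic Recap, Feature Segment & Traffic Recap, Headlines Recap & News Package

Two intervals overlap when each starts before the other ends.
Sorted by start: Feature Segment, Traffic Recap, Feature Brief, Market Spot, Review Report, Headlines Recap, News Package.
Traffic Recap starts before Feature Segment ends → Feature Segment and Traffic Recap overlap.
Feature Brief starts exactly when Feature Segment ends (back-to-back, no overlap), so nothing later overlaps Feature Segment either.
Feature Brief starts before Traffic Recap ends → Traffic Recap and Feature Brief overlap.
Market Spot starts after Traffic Recap ends, so nothing later overlaps Traffic Recap either.
Market Spot starts after Feature Brief ends, so nothing later overlaps Feature Brief either.
Review Report starts exactly when Market Spot ends (back-to-back, no overlap), so nothing later overlaps Market Spot either.
Headlines Recap starts exactly when Review Report ends (back-to-back, no overlap), so nothing later overlaps Review Report either.
News Package starts before Headlines Recap ends → Headlines Recap and News Package overlap.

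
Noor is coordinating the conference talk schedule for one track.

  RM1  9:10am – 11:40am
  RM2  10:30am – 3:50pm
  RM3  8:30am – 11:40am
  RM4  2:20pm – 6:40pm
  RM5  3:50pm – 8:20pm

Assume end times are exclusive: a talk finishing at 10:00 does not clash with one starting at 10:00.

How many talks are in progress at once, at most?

3

Sweep the timeline, counting +1 at each start and −1 at each end (ends before starts at a tie):
8:30am start RM3 → 1
9:10am start RM1 → 2
10:30am start RM2 → 3
11:40am end RM1 → 2
11:40am end RM3 → 1
2:20pm start RM4 → 2
3:50pm end RM2 → 1
3:50pm start RM5 → 2
6:40pm end RM4 → 1
8:20pm end RM5 → 0
Peak is 3, at 10:30am (RM1, RM2, RM3).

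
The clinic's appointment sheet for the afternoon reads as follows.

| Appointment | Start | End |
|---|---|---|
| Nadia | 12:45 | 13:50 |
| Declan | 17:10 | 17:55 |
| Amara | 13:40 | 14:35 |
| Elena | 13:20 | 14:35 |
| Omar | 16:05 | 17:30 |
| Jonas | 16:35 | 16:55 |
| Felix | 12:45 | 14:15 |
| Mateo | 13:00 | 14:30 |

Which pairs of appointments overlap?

Amara & Elena, Amara & Felix, Amara & Mateo, Amara & Nadia, Declan & Omar, Elena & Felix, Elena & Mateo, Elena & Nadia, Felix & Mateo, Felix & Nadia, Jonas & Omar, Mateo & Nadia

Sorted by start: Nadia, Felix, Mateo, Elena, Amara, Omar, Jonas, Declan.
Felix starts before Nadia ends → Nadia and Felix overlap.
Mateo starts before Nadia ends → Nadia and Mateo overlap.
Elena starts before Nadia ends → Nadia and Elena overlap.
Amara starts before Nadia ends → Nadia and Amara overlap.
Omar starts after Nadia ends, so nothing later overlaps Nadia either.
Mateo starts before Felix ends → Felix and Mateo overlap.
Elena starts before Felix ends → Felix and Elena overlap.
Amara starts before Felix ends → Felix and Amara overlap.
Omar starts after Felix ends, so nothing later overlaps Felix either.
Elena starts before Mateo ends → Mateo and Elena overlap.
Amara starts before Mateo ends → Mateo and Amara overlap.
Omar starts after Mateo ends, so nothing later overlaps Mateo either.
Amara starts before Elena ends → Elena and Amara overlap.
Omar starts after Elena ends, so nothing later overlaps Elena either.
Omar starts after Amara ends, so nothing later overlaps Amara either.
Jonas starts before Omar ends → Omar and Jonas overlap.
Declan starts before Omar ends → Omar and Declan overlap.
Declan starts after Jonas ends.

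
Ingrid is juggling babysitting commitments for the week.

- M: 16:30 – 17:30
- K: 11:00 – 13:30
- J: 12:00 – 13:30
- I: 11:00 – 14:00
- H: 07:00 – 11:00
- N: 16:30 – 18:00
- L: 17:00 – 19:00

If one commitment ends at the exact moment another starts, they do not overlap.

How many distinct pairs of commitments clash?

6

Check each pair: they overlap iff neither finishes before the other starts.
Sorted by start: H, I, K, J, M, N, L.
I starts exactly when H ends (back-to-back, no overlap) — done with H.
K starts before I ends → I and K overlap.
J starts before I ends → I and J overlap.
M starts after I ends — done with I.
J starts before K ends → K and J overlap.
M starts after K ends — done with K.
M starts after J ends — done with J.
N starts before M ends → M and N overlap.
L starts before M ends → M and L overlap.
L starts before N ends → N and L overlap.
Overlapping pairs: I & J, I & K, J & K, L & M, L & N, M & N — 6 in total.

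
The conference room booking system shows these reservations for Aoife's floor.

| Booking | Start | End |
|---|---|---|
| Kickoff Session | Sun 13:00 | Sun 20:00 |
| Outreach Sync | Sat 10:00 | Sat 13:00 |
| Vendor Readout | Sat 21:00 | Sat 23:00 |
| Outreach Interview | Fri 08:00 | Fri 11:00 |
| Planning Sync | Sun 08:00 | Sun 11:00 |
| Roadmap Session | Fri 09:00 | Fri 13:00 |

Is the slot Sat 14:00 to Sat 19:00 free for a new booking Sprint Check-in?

Outreach Interview: ends Fri 11:00 at or before Sprint Check-in starts Sat 14:00 → clear.
Roadmap Session: ends Fri 13:00 at or before Sprint Check-in starts Sat 14:00 → clear.
Outreach Sync: ends Sat 13:00 at or before Sprint Check-in starts Sat 14:00 → clear.
Vendor Readout: starts Sat 21:00 at or after Sprint Check-in ends Sat 19:00 → clear.
Planning Sync: starts Sun 08:00 at or after Sprint Check-in ends Sat 19:00 → clear.
Kickoff Session: starts Sun 13:00 at or after Sprint Check-in ends Sat 19:00 → clear.

Yes — the slot is free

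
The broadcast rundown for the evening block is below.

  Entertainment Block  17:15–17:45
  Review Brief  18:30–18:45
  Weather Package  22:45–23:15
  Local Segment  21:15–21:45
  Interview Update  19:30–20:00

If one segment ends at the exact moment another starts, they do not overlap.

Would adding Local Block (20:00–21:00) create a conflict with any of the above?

No — it doesn't clash with anything

Entertainment Block: ends 17:45 at or before Local Block starts 20:00 → clear.
Review Brief: ends 18:45 at or before Local Block starts 20:00 → clear.
Interview Update: ends 20:00 at or before Local Block starts 20:00 → clear.
Local Segment: starts 21:15 at or after Local Block ends 21:00 → clear.
Weather Package: starts 22:45 at or after Local Block ends 21:00 → clear.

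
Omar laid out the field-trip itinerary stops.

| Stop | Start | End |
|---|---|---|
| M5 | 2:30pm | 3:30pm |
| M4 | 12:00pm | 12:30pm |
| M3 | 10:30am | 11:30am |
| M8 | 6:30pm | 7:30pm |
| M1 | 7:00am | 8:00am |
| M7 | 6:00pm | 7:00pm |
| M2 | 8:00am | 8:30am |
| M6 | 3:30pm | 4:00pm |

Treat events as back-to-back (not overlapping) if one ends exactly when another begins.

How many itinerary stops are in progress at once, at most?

Walk through starts and ends in time order (an end at T is processed before a start at T):
7:00am start M1 → 1
8:00am end M1 → 0
8:00am start M2 → 1
8:30am end M2 → 0
10:30am start M3 → 1
11:30am end M3 → 0
12:00pm start M4 → 1
12:30pm end M4 → 0
2:30pm start M5 → 1
3:30pm end M5 → 0
3:30pm start M6 → 1
4:00pm end M6 → 0
6:00pm start M7 → 1
6:30pm start M8 → 2
7:00pm end M7 → 1
7:30pm end M8 → 0
Peak is 2, at 6:30pm (M7, M8).

2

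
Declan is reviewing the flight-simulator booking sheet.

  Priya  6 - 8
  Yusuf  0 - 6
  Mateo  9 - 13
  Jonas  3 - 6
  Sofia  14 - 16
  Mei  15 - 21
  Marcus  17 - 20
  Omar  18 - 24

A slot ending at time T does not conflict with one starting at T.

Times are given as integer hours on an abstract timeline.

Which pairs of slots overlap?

Sorted by start: Yusuf, Jonas, Priya, Mateo, Sofia, Mei, Marcus, Omar.
Jonas starts before Yusuf ends → Yusuf and Jonas overlap.
Priya starts exactly when Yusuf ends (back-to-back, no overlap) — done with Yusuf.
Priya starts exactly when Jonas ends (back-to-back, no overlap) — done with Jonas.
Mateo starts after Priya ends — done with Priya.
Sofia starts after Mateo ends — done with Mateo.
Mei starts before Sofia ends → Sofia and Mei overlap.
Marcus starts after Sofia ends — done with Sofia.
Marcus starts before Mei ends → Mei and Marcus overlap.
Omar starts before Mei ends → Mei and Omar overlap.
Omar starts before Marcus ends → Marcus and Omar overlap.

Jonas & Yusuf, Marcus & Mei, Marcus & Omar, Mei & Omar, Mei & Sofia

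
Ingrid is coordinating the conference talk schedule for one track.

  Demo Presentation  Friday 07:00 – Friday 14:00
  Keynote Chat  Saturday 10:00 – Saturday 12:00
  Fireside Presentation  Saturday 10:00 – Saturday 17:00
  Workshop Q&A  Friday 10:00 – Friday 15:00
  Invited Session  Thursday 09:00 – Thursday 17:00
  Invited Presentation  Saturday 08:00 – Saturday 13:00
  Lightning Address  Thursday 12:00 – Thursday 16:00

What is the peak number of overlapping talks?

3

Sweep the timeline, counting +1 at each start and −1 at each end (ends before starts at a tie):
Thursday 09:00 start Invited Session → 1
Thursday 12:00 start Lightning Address → 2
Thursday 16:00 end Lightning Address → 1
Thursday 17:00 end Invited Session → 0
Friday 07:00 start Demo Presentation → 1
Friday 10:00 start Workshop Q&A → 2
Friday 14:00 end Demo Presentation → 1
Friday 15:00 end Workshop Q&A → 0
Saturday 08:00 start Invited Presentation → 1
Saturday 10:00 start Fireside Presentation → 2
Saturday 10:00 start Keynote Chat → 3
Saturday 12:00 end Keynote Chat → 2
Saturday 13:00 end Invited Presentation → 1
Saturday 17:00 end Fireside Presentation → 0
Peak is 3, at Saturday 10:00 (Fireside Presentation, Invited Presentation, Keynote Chat).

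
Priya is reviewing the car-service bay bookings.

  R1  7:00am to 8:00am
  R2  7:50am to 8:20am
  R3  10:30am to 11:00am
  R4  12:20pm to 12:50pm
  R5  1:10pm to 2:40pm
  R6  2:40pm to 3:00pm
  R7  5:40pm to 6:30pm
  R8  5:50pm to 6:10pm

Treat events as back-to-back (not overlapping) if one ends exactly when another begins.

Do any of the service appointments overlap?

Yes

Two intervals overlap when each starts before the other ends.
Sorted by start: R1, R2, R3, R4, R5, R6, R7, R8.
R2 starts before R1 ends → R1 and R2 overlap.
That's a conflict, so the schedule is not conflict-free.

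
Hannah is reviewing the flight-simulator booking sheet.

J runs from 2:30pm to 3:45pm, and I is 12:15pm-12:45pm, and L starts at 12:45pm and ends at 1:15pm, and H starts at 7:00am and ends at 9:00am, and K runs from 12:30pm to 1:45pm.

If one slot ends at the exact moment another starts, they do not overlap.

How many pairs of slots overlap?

2

Sorted by start: H, I, K, L, J.
I starts after H ends, so nothing later overlaps H either.
K starts before I ends → I and K overlap.
L starts exactly when I ends (back-to-back, no overlap), so nothing later overlaps I either.
L starts before K ends → K and L overlap.
J starts after K ends.
J starts after L ends.
Overlapping pairs: I & K, K & L — 2 in total.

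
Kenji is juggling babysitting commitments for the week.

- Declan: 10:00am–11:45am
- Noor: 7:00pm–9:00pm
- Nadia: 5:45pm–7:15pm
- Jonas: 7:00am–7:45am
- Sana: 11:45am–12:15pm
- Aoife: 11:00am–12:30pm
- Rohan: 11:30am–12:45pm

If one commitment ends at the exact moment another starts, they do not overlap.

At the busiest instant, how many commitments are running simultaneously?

Sweep the timeline, counting +1 at each start and −1 at each end (ends before starts at a tie):
7:00am start Jonas → 1
7:45am end Jonas → 0
10:00am start Declan → 1
11:00am start Aoife → 2
11:30am start Rohan → 3
11:45am end Declan → 2
11:45am start Sana → 3
12:15pm end Sana → 2
12:30pm end Aoife → 1
12:45pm end Rohan → 0
5:45pm start Nadia → 1
7:00pm start Noor → 2
7:15pm end Nadia → 1
9:00pm end Noor → 0
Peak is 3, at 11:30am (Aoife, Declan, Rohan).

3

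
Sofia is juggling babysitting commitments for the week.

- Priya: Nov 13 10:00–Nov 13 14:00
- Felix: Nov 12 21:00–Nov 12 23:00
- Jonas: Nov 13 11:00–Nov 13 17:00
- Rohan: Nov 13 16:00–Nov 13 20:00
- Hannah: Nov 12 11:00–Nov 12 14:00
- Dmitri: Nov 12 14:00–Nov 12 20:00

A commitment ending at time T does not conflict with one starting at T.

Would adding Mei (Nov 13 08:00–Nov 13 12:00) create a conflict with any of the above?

Hannah: ends Nov 12 14:00 at or before Mei starts Nov 13 08:00 → clear.
Dmitri: ends Nov 12 20:00 at or before Mei starts Nov 13 08:00 → clear.
Felix: ends Nov 12 23:00 at or before Mei starts Nov 13 08:00 → clear.
Priya: starts Nov 13 10:00 before Mei ends Nov 13 12:00, and ends Nov 13 14:00 after Mei starts Nov 13 08:00 → overlap.
Jonas: starts Nov 13 11:00 before Mei ends Nov 13 12:00, and ends Nov 13 17:00 after Mei starts Nov 13 08:00 → overlap.
Rohan: starts Nov 13 16:00 at or after Mei ends Nov 13 12:00 → clear.
Mei overlaps Priya, Jonas.

Yes — it overlaps Jonas, Priya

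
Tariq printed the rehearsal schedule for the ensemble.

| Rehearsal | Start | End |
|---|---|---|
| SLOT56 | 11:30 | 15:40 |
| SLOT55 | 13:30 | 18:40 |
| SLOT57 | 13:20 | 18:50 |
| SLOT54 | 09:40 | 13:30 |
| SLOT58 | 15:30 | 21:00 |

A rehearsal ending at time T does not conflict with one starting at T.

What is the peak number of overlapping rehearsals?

4

Walk through starts and ends in time order (an end at T is processed before a start at T):
09:40 start SLOT54 → 1
11:30 start SLOT56 → 2
13:20 start SLOT57 → 3
13:30 end SLOT54 → 2
13:30 start SLOT55 → 3
15:30 start SLOT58 → 4
15:40 end SLOT56 → 3
18:40 end SLOT55 → 2
18:50 end SLOT57 → 1
21:00 end SLOT58 → 0
Peak is 4, at 15:30 (SLOT55, SLOT56, SLOT57, SLOT58).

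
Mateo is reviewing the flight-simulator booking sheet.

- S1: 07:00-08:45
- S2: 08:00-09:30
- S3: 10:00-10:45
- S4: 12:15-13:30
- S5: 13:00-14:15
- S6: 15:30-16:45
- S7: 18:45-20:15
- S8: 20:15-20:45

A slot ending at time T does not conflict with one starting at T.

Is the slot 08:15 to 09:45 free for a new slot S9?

S1: starts 07:00 before S9 ends 09:45, and ends 08:45 after S9 starts 08:15 → overlap.
S2: starts 08:00 before S9 ends 09:45, and ends 09:30 after S9 starts 08:15 → overlap.
S3: starts 10:00 at or after S9 ends 09:45 → clear.
S4: starts 12:15 at or after S9 ends 09:45 → clear.
S5: starts 13:00 at or after S9 ends 09:45 → clear.
S6: starts 15:30 at or after S9 ends 09:45 → clear.
S7: starts 18:45 at or after S9 ends 09:45 → clear.
S8: starts 20:15 at or after S9 ends 09:45 → clear.
S9 overlaps S1, S2.

No — it overlaps S1, S2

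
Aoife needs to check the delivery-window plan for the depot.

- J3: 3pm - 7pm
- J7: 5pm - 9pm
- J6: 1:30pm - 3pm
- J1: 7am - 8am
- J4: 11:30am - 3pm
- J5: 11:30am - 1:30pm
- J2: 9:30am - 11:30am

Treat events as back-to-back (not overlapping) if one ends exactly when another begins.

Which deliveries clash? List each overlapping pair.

Sorted by start: J1, J2, J4, J5, J6, J3, J7.
J2 starts after J1 ends, so J1 has no further overlaps.
J4 starts exactly when J2 ends (back-to-back, no overlap), so J2 has no further overlaps.
J5 starts before J4 ends → J4 and J5 overlap.
J6 starts before J4 ends → J4 and J6 overlap.
J3 starts exactly when J4 ends (back-to-back, no overlap), so J4 has no further overlaps.
J6 starts exactly when J5 ends (back-to-back, no overlap), so J5 has no further overlaps.
J3 starts exactly when J6 ends (back-to-back, no overlap), so J6 has no further overlaps.
J7 starts before J3 ends → J3 and J7 overlap.

J3 & J7, J4 & J5, J4 & J6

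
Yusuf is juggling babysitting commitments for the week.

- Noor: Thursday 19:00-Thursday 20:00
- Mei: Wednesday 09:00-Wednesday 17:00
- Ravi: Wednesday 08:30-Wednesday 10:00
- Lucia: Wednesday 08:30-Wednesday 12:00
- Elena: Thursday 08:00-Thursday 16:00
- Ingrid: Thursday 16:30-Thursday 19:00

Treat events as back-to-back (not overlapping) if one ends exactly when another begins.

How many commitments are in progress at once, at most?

3

Walk through starts and ends in time order (an end at T is processed before a start at T):
Wednesday 08:30 start Lucia → 1
Wednesday 08:30 start Ravi → 2
Wednesday 09:00 start Mei → 3
Wednesday 10:00 end Ravi → 2
Wednesday 12:00 end Lucia → 1
Wednesday 17:00 end Mei → 0
Thursday 08:00 start Elena → 1
Thursday 16:00 end Elena → 0
Thursday 16:30 start Ingrid → 1
Thursday 19:00 end Ingrid → 0
Thursday 19:00 start Noor → 1
Thursday 20:00 end Noor → 0
Peak is 3, at Wednesday 09:00 (Lucia, Mei, Ravi).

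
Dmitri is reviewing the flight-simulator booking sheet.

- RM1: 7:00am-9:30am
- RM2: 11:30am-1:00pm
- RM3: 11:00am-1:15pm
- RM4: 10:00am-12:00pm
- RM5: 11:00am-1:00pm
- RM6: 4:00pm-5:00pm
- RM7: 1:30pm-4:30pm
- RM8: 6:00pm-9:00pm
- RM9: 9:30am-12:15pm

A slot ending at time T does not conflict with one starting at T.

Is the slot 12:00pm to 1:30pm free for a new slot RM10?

No — it overlaps RM2, RM3, RM5, RM9

RM1: ends 9:30am at or before RM10 starts 12:00pm → clear.
RM9: starts 9:30am before RM10 ends 1:30pm, and ends 12:15pm after RM10 starts 12:00pm → overlap.
RM4: ends 12:00pm at or before RM10 starts 12:00pm → clear.
RM3: starts 11:00am before RM10 ends 1:30pm, and ends 1:15pm after RM10 starts 12:00pm → overlap.
RM5: starts 11:00am before RM10 ends 1:30pm, and ends 1:00pm after RM10 starts 12:00pm → overlap.
RM2: starts 11:30am before RM10 ends 1:30pm, and ends 1:00pm after RM10 starts 12:00pm → overlap.
RM7: starts 1:30pm at or after RM10 ends 1:30pm → clear.
RM6: starts 4:00pm at or after RM10 ends 1:30pm → clear.
RM8: starts 6:00pm at or after RM10 ends 1:30pm → clear.
RM10 overlaps RM2, RM3, RM5, RM9.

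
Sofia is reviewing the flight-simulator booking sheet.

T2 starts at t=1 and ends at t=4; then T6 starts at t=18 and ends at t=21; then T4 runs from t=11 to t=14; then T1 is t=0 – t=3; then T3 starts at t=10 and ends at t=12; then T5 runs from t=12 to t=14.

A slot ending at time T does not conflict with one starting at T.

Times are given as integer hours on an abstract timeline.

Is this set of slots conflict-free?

No

Sorted by start: T1, T2, T3, T4, T5, T6.
T2 starts before T1 ends → T1 and T2 overlap.
That's a conflict, so the schedule is not conflict-free.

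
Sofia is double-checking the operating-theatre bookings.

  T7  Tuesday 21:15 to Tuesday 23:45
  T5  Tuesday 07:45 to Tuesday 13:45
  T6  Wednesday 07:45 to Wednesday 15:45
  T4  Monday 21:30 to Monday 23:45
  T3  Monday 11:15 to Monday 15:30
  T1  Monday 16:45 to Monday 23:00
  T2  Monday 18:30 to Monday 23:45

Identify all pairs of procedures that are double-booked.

T1 & T2, T1 & T4, T2 & T4

Two intervals overlap when each starts before the other ends.
Sorted by start: T3, T1, T2, T4, T5, T7, T6.
T1 starts after T3 ends, so nothing later overlaps T3 either.
T2 starts before T1 ends → T1 and T2 overlap.
T4 starts before T1 ends → T1 and T4 overlap.
T5 starts after T1 ends, so nothing later overlaps T1 either.
T4 starts before T2 ends → T2 and T4 overlap.
T5 starts after T2 ends, so nothing later overlaps T2 either.
T5 starts after T4 ends, so nothing later overlaps T4 either.
T7 starts after T5 ends, so nothing later overlaps T5 either.
T6 starts after T7 ends.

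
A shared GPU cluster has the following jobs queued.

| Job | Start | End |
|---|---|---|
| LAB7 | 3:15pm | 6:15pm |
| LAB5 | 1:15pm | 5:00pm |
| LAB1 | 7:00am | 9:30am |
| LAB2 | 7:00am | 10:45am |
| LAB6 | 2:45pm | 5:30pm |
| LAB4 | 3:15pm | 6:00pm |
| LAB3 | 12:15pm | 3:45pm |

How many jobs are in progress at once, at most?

Walk through starts and ends in time order (an end at T is processed before a start at T):
7:00am start LAB1 → 1
7:00am start LAB2 → 2
9:30am end LAB1 → 1
10:45am end LAB2 → 0
12:15pm start LAB3 → 1
1:15pm start LAB5 → 2
2:45pm start LAB6 → 3
3:15pm start LAB4 → 4
3:15pm start LAB7 → 5
3:45pm end LAB3 → 4
5:00pm end LAB5 → 3
5:30pm end LAB6 → 2
6:00pm end LAB4 → 1
6:15pm end LAB7 → 0
Peak is 5, at 3:15pm (LAB3, LAB4, LAB5, LAB6, LAB7).

5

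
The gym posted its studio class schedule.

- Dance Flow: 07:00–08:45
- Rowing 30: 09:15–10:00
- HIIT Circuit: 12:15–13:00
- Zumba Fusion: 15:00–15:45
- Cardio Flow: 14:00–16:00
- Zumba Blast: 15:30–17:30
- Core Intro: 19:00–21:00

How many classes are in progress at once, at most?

3

Walk through starts and ends in time order (an end at T is processed before a start at T):
07:00 start Dance Flow → 1
08:45 end Dance Flow → 0
09:15 start Rowing 30 → 1
10:00 end Rowing 30 → 0
12:15 start HIIT Circuit → 1
13:00 end HIIT Circuit → 0
14:00 start Cardio Flow → 1
15:00 start Zumba Fusion → 2
15:30 start Zumba Blast → 3
15:45 end Zumba Fusion → 2
16:00 end Cardio Flow → 1
17:30 end Zumba Blast → 0
19:00 start Core Intro → 1
21:00 end Core Intro → 0
Peak is 3, at 15:30 (Cardio Flow, Zumba Blast, Zumba Fusion).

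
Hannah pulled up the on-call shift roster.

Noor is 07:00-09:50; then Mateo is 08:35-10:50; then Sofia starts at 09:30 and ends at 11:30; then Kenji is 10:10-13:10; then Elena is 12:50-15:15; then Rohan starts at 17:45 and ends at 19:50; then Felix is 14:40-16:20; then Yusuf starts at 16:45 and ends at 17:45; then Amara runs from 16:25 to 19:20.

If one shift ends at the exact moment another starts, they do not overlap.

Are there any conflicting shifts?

Yes

Sorted by start: Noor, Mateo, Sofia, Kenji, Elena, Felix, Amara, Yusuf, Rohan.
Mateo starts before Noor ends → Noor and Mateo overlap.
That's a conflict, so the schedule is not conflict-free.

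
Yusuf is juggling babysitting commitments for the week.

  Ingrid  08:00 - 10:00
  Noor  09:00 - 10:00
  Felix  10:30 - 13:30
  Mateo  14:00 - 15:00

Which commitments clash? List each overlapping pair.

Ingrid & Noor

Sorted by start: Ingrid, Noor, Felix, Mateo.
Noor starts before Ingrid ends → Ingrid and Noor overlap.
Felix starts after Ingrid ends, so nothing later overlaps Ingrid either.
Felix starts after Noor ends, so nothing later overlaps Noor either.
Mateo starts after Felix ends.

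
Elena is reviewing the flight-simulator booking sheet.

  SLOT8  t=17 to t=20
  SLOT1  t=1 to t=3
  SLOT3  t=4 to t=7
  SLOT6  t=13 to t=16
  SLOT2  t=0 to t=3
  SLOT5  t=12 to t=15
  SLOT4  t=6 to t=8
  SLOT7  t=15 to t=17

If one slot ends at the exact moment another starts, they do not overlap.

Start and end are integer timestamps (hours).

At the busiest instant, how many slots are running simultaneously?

Sort all start/end points and keep a running count:
t=0 start SLOT2 → 1
t=1 start SLOT1 → 2
t=3 end SLOT1 → 1
t=3 end SLOT2 → 0
t=4 start SLOT3 → 1
t=6 start SLOT4 → 2
t=7 end SLOT3 → 1
t=8 end SLOT4 → 0
t=12 start SLOT5 → 1
t=13 start SLOT6 → 2
t=15 end SLOT5 → 1
t=15 start SLOT7 → 2
t=16 end SLOT6 → 1
t=17 end SLOT7 → 0
t=17 start SLOT8 → 1
t=20 end SLOT8 → 0
Peak is 2, at t=1 (SLOT1, SLOT2).

2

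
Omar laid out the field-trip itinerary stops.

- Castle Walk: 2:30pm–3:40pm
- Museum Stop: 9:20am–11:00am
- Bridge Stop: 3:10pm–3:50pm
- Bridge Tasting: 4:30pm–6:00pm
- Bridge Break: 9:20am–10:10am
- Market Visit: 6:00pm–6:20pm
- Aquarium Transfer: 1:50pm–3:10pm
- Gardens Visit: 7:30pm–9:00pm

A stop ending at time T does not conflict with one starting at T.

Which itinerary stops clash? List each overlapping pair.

Aquarium Transfer & Castle Walk, Bridge Break & Museum Stop, Bridge Stop & Castle Walk

Sorted by start: Bridge Break, Museum Stop, Aquarium Transfer, Castle Walk, Bridge Stop, Bridge Tasting, Market Visit, Gardens Visit.
Museum Stop starts before Bridge Break ends → Bridge Break and Museum Stop overlap.
Aquarium Transfer starts after Bridge Break ends — done with Bridge Break.
Aquarium Transfer starts after Museum Stop ends — done with Museum Stop.
Castle Walk starts before Aquarium Transfer ends → Aquarium Transfer and Castle Walk overlap.
Bridge Stop starts exactly when Aquarium Transfer ends (back-to-back, no overlap) — done with Aquarium Transfer.
Bridge Stop starts before Castle Walk ends → Castle Walk and Bridge Stop overlap.
Bridge Tasting starts after Castle Walk ends — done with Castle Walk.
Bridge Tasting starts after Bridge Stop ends — done with Bridge Stop.
Market Visit starts exactly when Bridge Tasting ends (back-to-back, no overlap) — done with Bridge Tasting.
Gardens Visit starts after Market Visit ends.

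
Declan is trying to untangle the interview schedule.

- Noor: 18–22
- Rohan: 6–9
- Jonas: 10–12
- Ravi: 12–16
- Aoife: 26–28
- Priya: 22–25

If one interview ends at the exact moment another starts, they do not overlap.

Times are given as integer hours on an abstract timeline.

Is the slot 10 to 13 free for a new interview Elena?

No — it overlaps Jonas, Ravi

Rohan: ends 9 at or before Elena starts 10 → clear.
Jonas: starts 10 before Elena ends 13, and ends 12 after Elena starts 10 → overlap.
Ravi: starts 12 before Elena ends 13, and ends 16 after Elena starts 10 → overlap.
Noor: starts 18 at or after Elena ends 13 → clear.
Priya: starts 22 at or after Elena ends 13 → clear.
Aoife: starts 26 at or after Elena ends 13 → clear.
Elena overlaps Ravi, Jonas.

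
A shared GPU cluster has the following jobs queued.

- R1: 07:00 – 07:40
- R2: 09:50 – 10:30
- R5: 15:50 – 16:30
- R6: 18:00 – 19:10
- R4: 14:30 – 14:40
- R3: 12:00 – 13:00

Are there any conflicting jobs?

Sorted by start: R1, R2, R3, R4, R5, R6.
R2 starts after R1 ends — done with R1.
R3 starts after R2 ends — done with R2.
R4 starts after R3 ends — done with R3.
R5 starts after R4 ends — done with R4.
R6 starts after R5 ends.
Every pair is clear; the schedule has no overlaps.

No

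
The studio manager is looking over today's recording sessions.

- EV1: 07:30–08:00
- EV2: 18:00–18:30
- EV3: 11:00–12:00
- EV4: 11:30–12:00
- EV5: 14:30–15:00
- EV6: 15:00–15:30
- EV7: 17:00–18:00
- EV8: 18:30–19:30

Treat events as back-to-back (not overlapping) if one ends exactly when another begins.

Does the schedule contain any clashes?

Two intervals overlap when each starts before the other ends.
Sorted by start: EV1, EV3, EV4, EV5, EV6, EV7, EV2, EV8.
EV3 starts after EV1 ends, so nothing later overlaps EV1 either.
EV4 starts before EV3 ends → EV3 and EV4 overlap.
That's a conflict, so the schedule is not conflict-free.

Yes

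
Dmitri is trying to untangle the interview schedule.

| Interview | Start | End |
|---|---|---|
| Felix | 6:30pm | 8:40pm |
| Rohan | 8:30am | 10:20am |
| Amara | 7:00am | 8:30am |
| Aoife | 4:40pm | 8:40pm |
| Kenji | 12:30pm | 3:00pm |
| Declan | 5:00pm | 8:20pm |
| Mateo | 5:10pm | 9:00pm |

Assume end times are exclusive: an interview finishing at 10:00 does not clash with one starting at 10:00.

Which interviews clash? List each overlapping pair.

Check each pair: they overlap iff neither finishes before the other starts.
Sorted by start: Amara, Rohan, Kenji, Aoife, Declan, Mateo, Felix.
Rohan starts exactly when Amara ends (back-to-back, no overlap), so Amara has no further overlaps.
Kenji starts after Rohan ends, so Rohan has no further overlaps.
Aoife starts after Kenji ends, so Kenji has no further overlaps.
Declan starts before Aoife ends → Aoife and Declan overlap.
Mateo starts before Aoife ends → Aoife and Mateo overlap.
Felix starts before Aoife ends → Aoife and Felix overlap.
Mateo starts before Declan ends → Declan and Mateo overlap.
Felix starts before Declan ends → Declan and Felix overlap.
Felix starts before Mateo ends → Mateo and Felix overlap.

Aoife & Declan, Aoife & Felix, Aoife & Mateo, Declan & Felix, Declan & Mateo, Felix & Mateo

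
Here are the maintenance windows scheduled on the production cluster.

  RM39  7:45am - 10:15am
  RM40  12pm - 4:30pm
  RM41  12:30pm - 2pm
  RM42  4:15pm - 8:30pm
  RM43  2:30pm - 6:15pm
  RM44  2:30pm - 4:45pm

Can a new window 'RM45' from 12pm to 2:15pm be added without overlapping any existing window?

RM39: ends 10:15am at or before RM45 starts 12pm → clear.
RM40: starts 12pm before RM45 ends 2:15pm, and ends 4:30pm after RM45 starts 12pm → overlap.
RM41: starts 12:30pm before RM45 ends 2:15pm, and ends 2pm after RM45 starts 12pm → overlap.
RM43: starts 2:30pm at or after RM45 ends 2:15pm → clear.
RM44: starts 2:30pm at or after RM45 ends 2:15pm → clear.
RM42: starts 4:15pm at or after RM45 ends 2:15pm → clear.
RM45 overlaps RM40, RM41.

No — it overlaps RM40, RM41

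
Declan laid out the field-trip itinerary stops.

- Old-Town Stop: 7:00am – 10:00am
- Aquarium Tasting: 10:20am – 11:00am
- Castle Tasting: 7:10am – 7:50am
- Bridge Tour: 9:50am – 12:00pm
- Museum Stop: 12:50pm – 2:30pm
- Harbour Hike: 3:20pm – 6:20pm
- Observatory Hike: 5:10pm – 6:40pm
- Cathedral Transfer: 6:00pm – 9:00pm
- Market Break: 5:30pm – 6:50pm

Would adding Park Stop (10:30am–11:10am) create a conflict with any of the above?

Old-Town Stop: ends 10:00am at or before Park Stop starts 10:30am → clear.
Castle Tasting: ends 7:50am at or before Park Stop starts 10:30am → clear.
Bridge Tour: starts 9:50am before Park Stop ends 11:10am, and ends 12:00pm after Park Stop starts 10:30am → overlap.
Aquarium Tasting: starts 10:20am before Park Stop ends 11:10am, and ends 11:00am after Park Stop starts 10:30am → overlap.
Museum Stop: starts 12:50pm at or after Park Stop ends 11:10am → clear.
Harbour Hike: starts 3:20pm at or after Park Stop ends 11:10am → clear.
Observatory Hike: starts 5:10pm at or after Park Stop ends 11:10am → clear.
Market Break: starts 5:30pm at or after Park Stop ends 11:10am → clear.
Cathedral Transfer: starts 6:00pm at or after Park Stop ends 11:10am → clear.
Park Stop overlaps Aquarium Tasting, Bridge Tour.

Yes — it overlaps Aquarium Tasting, Bridge Tour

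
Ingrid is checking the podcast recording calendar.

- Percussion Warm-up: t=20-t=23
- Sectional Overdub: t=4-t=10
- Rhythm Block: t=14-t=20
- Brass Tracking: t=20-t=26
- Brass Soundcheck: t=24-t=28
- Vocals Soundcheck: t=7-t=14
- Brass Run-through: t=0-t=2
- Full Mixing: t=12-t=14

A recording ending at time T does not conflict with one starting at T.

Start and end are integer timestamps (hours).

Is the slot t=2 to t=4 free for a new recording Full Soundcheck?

Yes — the slot is free

Brass Run-through: ends t=2 at or before Full Soundcheck starts t=2 → clear.
Sectional Overdub: starts t=4 at or after Full Soundcheck ends t=4 → clear.
Vocals Soundcheck: starts t=7 at or after Full Soundcheck ends t=4 → clear.
Full Mixing: starts t=12 at or after Full Soundcheck ends t=4 → clear.
Rhythm Block: starts t=14 at or after Full Soundcheck ends t=4 → clear.
Percussion Warm-up: starts t=20 at or after Full Soundcheck ends t=4 → clear.
Brass Tracking: starts t=20 at or after Full Soundcheck ends t=4 → clear.
Brass Soundcheck: starts t=24 at or after Full Soundcheck ends t=4 → clear.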